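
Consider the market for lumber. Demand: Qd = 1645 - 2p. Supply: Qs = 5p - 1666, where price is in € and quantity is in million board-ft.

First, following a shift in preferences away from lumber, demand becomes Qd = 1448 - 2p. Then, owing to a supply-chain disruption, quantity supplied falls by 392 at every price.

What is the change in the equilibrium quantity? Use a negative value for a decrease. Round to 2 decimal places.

Before the shock: 1645 - 2p = 5p - 1666 ⇒ 3311 = 7p ⇒ p = 473, Q = 699.
The new curves are Qd = 1448 - 2p (demand) and Qs = 5p - 2058 (supply).
Equate the new curves: 1448 - 2p = 5p - 2058, giving 3506 = 7p, p = 3506/7 ≈ 500.8571, Q = 3124/7 ≈ 446.2857.
ΔQ = 446.2857 − 699 = -252.71.

-252.71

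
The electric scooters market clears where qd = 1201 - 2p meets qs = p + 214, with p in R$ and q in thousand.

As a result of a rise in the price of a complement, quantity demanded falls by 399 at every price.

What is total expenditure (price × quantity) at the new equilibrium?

80360

Original equilibrium: 1201 - 2p = p + 214 gives 987 = 3p, so p = 329 and q = 543.
The shock moves the curves to qd = 802 - 2p and qs = p + 214.
Equate the new curves: 802 - 2p = p + 214, giving 588 = 3p, p = 196, q = 410.
New expenditure = 196 × 410 = 80360.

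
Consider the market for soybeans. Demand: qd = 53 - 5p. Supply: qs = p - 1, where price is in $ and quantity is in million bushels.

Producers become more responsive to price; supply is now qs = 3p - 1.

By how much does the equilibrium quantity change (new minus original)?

Solve the original market: 53 - 5p = p - 1, hence p = 9 and q = 8.
With the change applied: demand qd = 53 - 5p, supply qs = 3p - 1.
Clearing the new market: 53 - 5p = 3p - 1, so p = 6.75 and q = 19.25.
Δq = 19.25 − 8 = +11.25.

+11.25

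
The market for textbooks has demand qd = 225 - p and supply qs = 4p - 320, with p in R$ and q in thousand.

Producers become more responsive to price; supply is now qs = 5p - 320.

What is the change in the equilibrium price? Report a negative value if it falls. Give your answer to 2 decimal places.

Before the shock: 225 - p = 4p - 320 ⇒ 545 = 5p ⇒ p = 109, q = 116.
The new curves are qd = 225 - p (demand) and qs = 5p - 320 (supply).
New equilibrium: 225 - p = 5p - 320 ⇒ 545 = 6p ⇒ p = 545/6 ≈ 90.8333, q = 805/6 ≈ 134.1667.
Δp = 90.8333 − 109 = -18.17.

-18.17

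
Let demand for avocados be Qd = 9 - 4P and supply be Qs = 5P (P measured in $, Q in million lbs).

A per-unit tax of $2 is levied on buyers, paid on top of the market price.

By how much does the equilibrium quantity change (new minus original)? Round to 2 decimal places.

Before the shock: 9 - 4P = 5P ⇒ 9 = 9P ⇒ P = 1, Q = 5.
Since buyers pay the price plus the tax, the effective demand curve becomes Qd = 1 - 4P.
Setting them equal: 1 - 4P = 5P → 1 = 9P, so P = 1/9 ≈ 0.1111 and Q = 5/9 ≈ 0.5556.
ΔQ = 0.5556 − 5 = -4.44.

-4.44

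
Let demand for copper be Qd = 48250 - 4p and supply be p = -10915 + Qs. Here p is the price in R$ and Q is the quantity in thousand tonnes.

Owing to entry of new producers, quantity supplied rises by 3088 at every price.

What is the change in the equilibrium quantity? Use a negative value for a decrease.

Initially, 48250 - 4p = p + 10915, so 37335 = 5p and p = 7467, Q = 18382.
After the shift, demand is Qd = 48250 - 4p and supply is Qs = p + 14003.
New equilibrium: 48250 - 4p = p + 14003 ⇒ 34247 = 5p ⇒ p = 6849.4, Q = 20852.4.
ΔQ = 20852.4 − 18382 = +2470.4.

+2470.4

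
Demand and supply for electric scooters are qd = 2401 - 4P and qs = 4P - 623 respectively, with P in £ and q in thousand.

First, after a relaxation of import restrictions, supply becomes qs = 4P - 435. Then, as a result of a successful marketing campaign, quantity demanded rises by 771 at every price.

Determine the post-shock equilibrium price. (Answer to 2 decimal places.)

450.88

Solve the original market: 2401 - 4P = 4P - 623, hence P = 378 and q = 889.
With the change applied: demand qd = 3172 - 4P, supply qs = 4P - 435.
Clearing the new market: 3172 - 4P = 4P - 435, so P = 450.875 and q = 1368.5.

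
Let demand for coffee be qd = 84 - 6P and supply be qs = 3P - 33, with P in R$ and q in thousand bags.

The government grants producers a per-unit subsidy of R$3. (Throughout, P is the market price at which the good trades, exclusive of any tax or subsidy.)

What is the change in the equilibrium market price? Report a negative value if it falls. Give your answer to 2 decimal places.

-1.00

Initially, 84 - 6P = 3P - 33, so 117 = 9P and P = 13, q = 6.
Since sellers receive the price plus the subsidy, the effective supply curve becomes qs = 3P - 24.
Setting them equal: 84 - 6P = 3P - 24 → 108 = 9P, so P = 12 and q = 12.
ΔP = 12 − 13 = -1.00.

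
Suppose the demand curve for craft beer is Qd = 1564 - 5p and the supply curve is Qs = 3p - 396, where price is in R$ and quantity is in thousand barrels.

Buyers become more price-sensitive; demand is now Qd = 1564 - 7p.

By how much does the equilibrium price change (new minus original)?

Before the shock: 1564 - 5p = 3p - 396 ⇒ 1960 = 8p ⇒ p = 245, Q = 339.
The new curves are Qd = 1564 - 7p (demand) and Qs = 3p - 396 (supply).
Clearing the new market: 1564 - 7p = 3p - 396, so p = 196 and Q = 192.
Δp = 196 − 245 = -49.

-49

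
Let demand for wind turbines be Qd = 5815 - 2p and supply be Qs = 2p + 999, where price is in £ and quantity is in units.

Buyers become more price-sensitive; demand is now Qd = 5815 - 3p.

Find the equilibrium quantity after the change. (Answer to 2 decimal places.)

2925.40

Original equilibrium: 5815 - 2p = 2p + 999 gives 4816 = 4p, so p = 1204 and Q = 3407.
The shock moves the curves to Qd = 5815 - 3p and Qs = 2p + 999.
New equilibrium: 5815 - 3p = 2p + 999 ⇒ 4816 = 5p ⇒ p = 963.2, Q = 2925.4.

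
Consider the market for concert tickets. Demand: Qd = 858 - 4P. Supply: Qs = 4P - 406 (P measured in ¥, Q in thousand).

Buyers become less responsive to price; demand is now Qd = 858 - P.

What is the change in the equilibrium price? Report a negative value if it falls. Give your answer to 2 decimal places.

+94.80

Original equilibrium: 858 - 4P = 4P - 406 gives 1264 = 8P, so P = 158 and Q = 226.
With the change applied: demand Qd = 858 - P, supply Qs = 4P - 406.
Setting them equal: 858 - P = 4P - 406 → 1264 = 5P, so P = 252.8 and Q = 605.2.
ΔP = 252.8 − 158 = +94.80.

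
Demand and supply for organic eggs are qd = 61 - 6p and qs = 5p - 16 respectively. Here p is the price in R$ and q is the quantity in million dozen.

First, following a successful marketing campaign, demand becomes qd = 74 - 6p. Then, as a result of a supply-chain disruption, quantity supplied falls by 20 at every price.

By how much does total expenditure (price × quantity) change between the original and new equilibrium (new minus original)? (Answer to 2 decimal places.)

Solve the original market: 61 - 6p = 5p - 16, hence p = 7 and q = 19.
The shock moves the curves to qd = 74 - 6p and qs = 5p - 36.
Setting them equal: 74 - 6p = 5p - 36 → 110 = 11p, so p = 10 and q = 14.
Expenditure moves from 7×19 = 133 to 10×14 = 140; change = +7.00.

+7.00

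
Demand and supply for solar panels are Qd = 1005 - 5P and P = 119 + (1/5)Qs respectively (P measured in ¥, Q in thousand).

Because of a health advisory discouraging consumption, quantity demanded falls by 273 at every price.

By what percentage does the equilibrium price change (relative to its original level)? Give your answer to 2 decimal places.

-17.06

Solve the original market: 1005 - 5P = 5P - 595, hence P = 160 and Q = 205.
The shock moves the curves to Qd = 732 - 5P and Qs = 5P - 595.
Clearing the new market: 732 - 5P = 5P - 595, so P = 132.7 and Q = 68.5.
%ΔP = (132.7 − 160) / 160 × 100 = -17.06%.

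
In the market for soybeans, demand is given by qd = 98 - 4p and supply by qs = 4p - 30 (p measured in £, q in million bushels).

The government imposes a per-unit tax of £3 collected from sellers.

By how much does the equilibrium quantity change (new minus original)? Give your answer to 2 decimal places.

Initially, 98 - 4p = 4p - 30, so 128 = 8p and p = 16, q = 34.
Since sellers keep the price net of the tax, the effective supply curve becomes qs = 4p - 42.
Clearing the new market: 98 - 4p = 4p - 42, so p = 17.5 and q = 28.
Δq = 28 − 34 = -6.00.

-6.00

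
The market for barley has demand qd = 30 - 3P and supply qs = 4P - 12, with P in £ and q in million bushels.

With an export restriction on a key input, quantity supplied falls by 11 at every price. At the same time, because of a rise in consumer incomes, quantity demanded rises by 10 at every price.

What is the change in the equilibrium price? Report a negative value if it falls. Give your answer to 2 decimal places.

+3.00

Initially, 30 - 3P = 4P - 12, so 42 = 7P and P = 6, q = 12.
With the change applied: demand qd = 40 - 3P, supply qs = 4P - 23.
Clearing the new market: 40 - 3P = 4P - 23, so P = 9 and q = 13.
ΔP = 9 − 6 = +3.00.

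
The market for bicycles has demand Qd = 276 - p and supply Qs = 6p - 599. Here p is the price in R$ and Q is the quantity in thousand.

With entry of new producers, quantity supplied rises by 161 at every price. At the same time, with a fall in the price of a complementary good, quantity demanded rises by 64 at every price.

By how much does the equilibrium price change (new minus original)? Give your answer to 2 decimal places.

Initially, 276 - p = 6p - 599, so 875 = 7p and p = 125, Q = 151.
After the shift, demand is Qd = 340 - p and supply is Qs = 6p - 438.
Clearing the new market: 340 - p = 6p - 438, so p = 778/7 ≈ 111.1429 and Q = 1602/7 ≈ 228.8571.
Δp = 111.1429 − 125 = -13.86.

-13.86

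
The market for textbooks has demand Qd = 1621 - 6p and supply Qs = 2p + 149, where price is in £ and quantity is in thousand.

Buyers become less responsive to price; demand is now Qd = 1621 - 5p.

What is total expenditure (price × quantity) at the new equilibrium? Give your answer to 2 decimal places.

Original equilibrium: 1621 - 6p = 2p + 149 gives 1472 = 8p, so p = 184 and Q = 517.
The new curves are Qd = 1621 - 5p (demand) and Qs = 2p + 149 (supply).
Setting them equal: 1621 - 5p = 2p + 149 → 1472 = 7p, so p = 1472/7 ≈ 210.2857 and Q = 3987/7 ≈ 569.5714.
New expenditure = 210.2857 × 569.5714 = 119772.73.

119772.73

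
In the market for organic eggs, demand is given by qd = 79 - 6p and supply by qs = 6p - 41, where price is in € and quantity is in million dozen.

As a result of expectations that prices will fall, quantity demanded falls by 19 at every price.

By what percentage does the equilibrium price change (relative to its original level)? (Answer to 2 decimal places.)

Original equilibrium: 79 - 6p = 6p - 41 gives 120 = 12p, so p = 10 and q = 19.
The shock moves the curves to qd = 60 - 6p and qs = 6p - 41.
New equilibrium: 60 - 6p = 6p - 41 ⇒ 101 = 12p ⇒ p = 101/12 ≈ 8.4167, q = 9.5.
%Δp = (8.4167 − 10) / 10 × 100 = -15.83%.

-15.83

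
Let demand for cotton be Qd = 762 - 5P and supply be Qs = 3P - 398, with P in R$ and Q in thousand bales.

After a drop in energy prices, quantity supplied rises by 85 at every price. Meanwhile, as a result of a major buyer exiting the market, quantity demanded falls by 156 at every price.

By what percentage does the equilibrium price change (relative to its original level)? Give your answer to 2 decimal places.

-20.78

Initially, 762 - 5P = 3P - 398, so 1160 = 8P and P = 145, Q = 37.
The new curves are Qd = 606 - 5P (demand) and Qs = 3P - 313 (supply).
New equilibrium: 606 - 5P = 3P - 313 ⇒ 919 = 8P ⇒ P = 114.875, Q = 31.625.
%ΔP = (114.875 − 145) / 145 × 100 = -20.78%.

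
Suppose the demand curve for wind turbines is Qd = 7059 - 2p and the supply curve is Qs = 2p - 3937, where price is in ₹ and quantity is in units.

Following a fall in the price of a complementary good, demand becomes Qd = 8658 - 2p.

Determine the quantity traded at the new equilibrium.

Original equilibrium: 7059 - 2p = 2p - 3937 gives 10996 = 4p, so p = 2749 and Q = 1561.
The shock moves the curves to Qd = 8658 - 2p and Qs = 2p - 3937.
Setting them equal: 8658 - 2p = 2p - 3937 → 12595 = 4p, so p = 3148.75 and Q = 2360.5.

2360.5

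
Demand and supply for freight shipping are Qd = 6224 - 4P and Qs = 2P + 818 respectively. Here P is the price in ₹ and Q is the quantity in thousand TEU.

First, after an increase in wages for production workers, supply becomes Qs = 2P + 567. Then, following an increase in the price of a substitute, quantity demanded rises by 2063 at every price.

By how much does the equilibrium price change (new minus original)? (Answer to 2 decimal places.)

Before the shock: 6224 - 4P = 2P + 818 ⇒ 5406 = 6P ⇒ P = 901, Q = 2620.
With the change applied: demand Qd = 8287 - 4P, supply Qs = 2P + 567.
Clearing the new market: 8287 - 4P = 2P + 567, so P = 3860/3 ≈ 1286.6667 and Q = 9421/3 ≈ 3140.3333.
ΔP = 1286.6667 − 901 = +385.67.

+385.67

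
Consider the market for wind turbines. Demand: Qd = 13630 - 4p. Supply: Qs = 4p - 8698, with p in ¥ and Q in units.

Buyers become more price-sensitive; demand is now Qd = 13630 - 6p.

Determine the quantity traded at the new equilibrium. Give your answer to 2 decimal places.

233.20

Initially, 13630 - 4p = 4p - 8698, so 22328 = 8p and p = 2791, Q = 2466.
After the shift, demand is Qd = 13630 - 6p and supply is Qs = 4p - 8698.
Clearing the new market: 13630 - 6p = 4p - 8698, so p = 2232.8 and Q = 233.2.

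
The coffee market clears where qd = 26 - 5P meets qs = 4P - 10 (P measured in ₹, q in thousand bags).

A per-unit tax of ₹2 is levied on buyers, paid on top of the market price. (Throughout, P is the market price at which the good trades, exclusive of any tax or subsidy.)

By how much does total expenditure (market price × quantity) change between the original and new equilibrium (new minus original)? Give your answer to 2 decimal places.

-19.51

Solve the original market: 26 - 5P = 4P - 10, hence P = 4 and q = 6.
Since buyers pay the price plus the tax, the effective demand curve becomes qd = 16 - 5P.
Clearing the new market: 16 - 5P = 4P - 10, so P = 26/9 ≈ 2.8889 and q = 14/9 ≈ 1.5556.
Expenditure moves from 4×6 = 24 to 2.8889×1.5556 = 4.4938; change = -19.51.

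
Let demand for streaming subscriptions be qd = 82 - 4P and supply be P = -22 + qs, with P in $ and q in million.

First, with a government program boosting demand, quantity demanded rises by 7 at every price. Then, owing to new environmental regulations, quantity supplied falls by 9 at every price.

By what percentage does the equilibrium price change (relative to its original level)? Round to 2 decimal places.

Original equilibrium: 82 - 4P = P + 22 gives 60 = 5P, so P = 12 and q = 34.
With the change applied: demand qd = 89 - 4P, supply qs = P + 13.
Equate the new curves: 89 - 4P = P + 13, giving 76 = 5P, P = 15.2, q = 28.2.
%ΔP = (15.2 − 12) / 12 × 100 = +26.67%.

+26.67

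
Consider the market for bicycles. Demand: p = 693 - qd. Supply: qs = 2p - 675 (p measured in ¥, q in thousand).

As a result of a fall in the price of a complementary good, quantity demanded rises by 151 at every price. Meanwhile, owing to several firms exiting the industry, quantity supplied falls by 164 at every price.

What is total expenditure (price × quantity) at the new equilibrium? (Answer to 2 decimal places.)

158763.00

Original equilibrium: 693 - p = 2p - 675 gives 1368 = 3p, so p = 456 and q = 237.
With the change applied: demand qd = 844 - p, supply qs = 2p - 839.
Setting them equal: 844 - p = 2p - 839 → 1683 = 3p, so p = 561 and q = 283.
New expenditure = 561 × 283 = 158763.00.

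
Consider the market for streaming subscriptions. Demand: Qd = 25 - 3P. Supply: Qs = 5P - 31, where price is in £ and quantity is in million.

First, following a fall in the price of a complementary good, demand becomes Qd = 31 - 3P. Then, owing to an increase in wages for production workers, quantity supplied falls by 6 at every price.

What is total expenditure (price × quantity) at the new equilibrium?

Initially, 25 - 3P = 5P - 31, so 56 = 8P and P = 7, Q = 4.
The shock moves the curves to Qd = 31 - 3P and Qs = 5P - 37.
Equate the new curves: 31 - 3P = 5P - 37, giving 68 = 8P, P = 8.5, Q = 5.5.
New expenditure = 8.5 × 5.5 = 46.75.

46.75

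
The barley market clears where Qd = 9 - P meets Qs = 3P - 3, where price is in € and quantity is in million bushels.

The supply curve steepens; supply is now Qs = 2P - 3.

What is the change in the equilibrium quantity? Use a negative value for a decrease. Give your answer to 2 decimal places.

-1.00

Solve the original market: 9 - P = 3P - 3, hence P = 3 and Q = 6.
With the change applied: demand Qd = 9 - P, supply Qs = 2P - 3.
Equate the new curves: 9 - P = 2P - 3, giving 12 = 3P, P = 4, Q = 5.
ΔQ = 5 − 6 = -1.00.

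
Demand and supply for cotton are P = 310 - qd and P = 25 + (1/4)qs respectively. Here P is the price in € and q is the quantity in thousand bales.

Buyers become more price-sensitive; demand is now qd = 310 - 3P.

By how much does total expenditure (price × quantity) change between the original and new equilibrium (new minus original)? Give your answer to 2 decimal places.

-10830.69

Before the shock: 310 - P = 4P - 100 ⇒ 410 = 5P ⇒ P = 82, q = 228.
After the shift, demand is qd = 310 - 3P and supply is qs = 4P - 100.
New equilibrium: 310 - 3P = 4P - 100 ⇒ 410 = 7P ⇒ P = 410/7 ≈ 58.5714, q = 940/7 ≈ 134.2857.
Expenditure moves from 82×228 = 18696 to 58.5714×134.2857 = 7865.3061; change = -10830.69.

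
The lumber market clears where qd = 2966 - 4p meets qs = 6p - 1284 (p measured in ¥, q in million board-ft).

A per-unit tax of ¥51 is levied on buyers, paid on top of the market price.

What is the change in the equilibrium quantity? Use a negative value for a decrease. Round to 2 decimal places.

Before the shock: 2966 - 4p = 6p - 1284 ⇒ 4250 = 10p ⇒ p = 425, q = 1266.
Since buyers pay the price plus the tax, the effective demand curve becomes qd = 2762 - 4p.
Setting them equal: 2762 - 4p = 6p - 1284 → 4046 = 10p, so p = 404.6 and q = 1143.6.
Δq = 1143.6 − 1266 = -122.40.

-122.40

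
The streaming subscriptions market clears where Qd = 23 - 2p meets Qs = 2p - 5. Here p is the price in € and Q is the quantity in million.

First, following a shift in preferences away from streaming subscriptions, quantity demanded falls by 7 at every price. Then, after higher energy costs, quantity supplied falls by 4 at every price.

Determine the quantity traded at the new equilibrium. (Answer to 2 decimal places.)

Before the shock: 23 - 2p = 2p - 5 ⇒ 28 = 4p ⇒ p = 7, Q = 9.
The shock moves the curves to Qd = 16 - 2p and Qs = 2p - 9.
Equate the new curves: 16 - 2p = 2p - 9, giving 25 = 4p, p = 6.25, Q = 3.5.

3.50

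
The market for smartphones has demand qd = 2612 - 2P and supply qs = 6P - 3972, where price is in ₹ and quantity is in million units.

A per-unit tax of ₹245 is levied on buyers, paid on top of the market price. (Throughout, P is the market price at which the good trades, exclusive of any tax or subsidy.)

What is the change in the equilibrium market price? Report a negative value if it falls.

-61.25

Original equilibrium: 2612 - 2P = 6P - 3972 gives 6584 = 8P, so P = 823 and q = 966.
Since buyers pay the price plus the tax, the effective demand curve becomes qd = 2122 - 2P.
Setting them equal: 2122 - 2P = 6P - 3972 → 6094 = 8P, so P = 761.75 and q = 598.5.
ΔP = 761.75 − 823 = -61.25.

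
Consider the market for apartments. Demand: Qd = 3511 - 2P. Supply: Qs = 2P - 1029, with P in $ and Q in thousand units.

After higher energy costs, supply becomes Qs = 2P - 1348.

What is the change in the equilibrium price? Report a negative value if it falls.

+79.75

Initially, 3511 - 2P = 2P - 1029, so 4540 = 4P and P = 1135, Q = 1241.
With the change applied: demand Qd = 3511 - 2P, supply Qs = 2P - 1348.
Setting them equal: 3511 - 2P = 2P - 1348 → 4859 = 4P, so P = 1214.75 and Q = 1081.5.
ΔP = 1214.75 − 1135 = +79.75.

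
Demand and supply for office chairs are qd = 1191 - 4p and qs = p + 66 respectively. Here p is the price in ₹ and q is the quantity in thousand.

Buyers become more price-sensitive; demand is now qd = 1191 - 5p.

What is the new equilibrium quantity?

253.5

Initially, 1191 - 4p = p + 66, so 1125 = 5p and p = 225, q = 291.
After the shift, demand is qd = 1191 - 5p and supply is qs = p + 66.
Setting them equal: 1191 - 5p = p + 66 → 1125 = 6p, so p = 187.5 and q = 253.5.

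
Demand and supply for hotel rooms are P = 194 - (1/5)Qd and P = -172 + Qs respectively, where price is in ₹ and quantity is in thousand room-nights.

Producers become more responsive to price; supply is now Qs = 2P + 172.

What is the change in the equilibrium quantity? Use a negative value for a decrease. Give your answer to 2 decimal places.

Solve the original market: 970 - 5P = P + 172, hence P = 133 and Q = 305.
After the shift, demand is Qd = 970 - 5P and supply is Qs = 2P + 172.
Equate the new curves: 970 - 5P = 2P + 172, giving 798 = 7P, P = 114, Q = 400.
ΔQ = 400 − 305 = +95.00.

+95.00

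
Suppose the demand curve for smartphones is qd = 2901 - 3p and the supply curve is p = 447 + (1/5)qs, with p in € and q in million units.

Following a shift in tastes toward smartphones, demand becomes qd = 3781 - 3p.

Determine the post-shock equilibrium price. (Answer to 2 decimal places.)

752.00

Before the shock: 2901 - 3p = 5p - 2235 ⇒ 5136 = 8p ⇒ p = 642, q = 975.
The shock moves the curves to qd = 3781 - 3p and qs = 5p - 2235.
Setting them equal: 3781 - 3p = 5p - 2235 → 6016 = 8p, so p = 752 and q = 1525.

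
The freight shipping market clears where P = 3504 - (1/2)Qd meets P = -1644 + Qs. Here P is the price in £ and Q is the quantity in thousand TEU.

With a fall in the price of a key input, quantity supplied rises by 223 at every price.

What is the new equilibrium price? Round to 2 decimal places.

1713.67

Original equilibrium: 7008 - 2P = P + 1644 gives 5364 = 3P, so P = 1788 and Q = 3432.
The new curves are Qd = 7008 - 2P (demand) and Qs = P + 1867 (supply).
Equate the new curves: 7008 - 2P = P + 1867, giving 5141 = 3P, P = 5141/3 ≈ 1713.6667, Q = 10742/3 ≈ 3580.6667.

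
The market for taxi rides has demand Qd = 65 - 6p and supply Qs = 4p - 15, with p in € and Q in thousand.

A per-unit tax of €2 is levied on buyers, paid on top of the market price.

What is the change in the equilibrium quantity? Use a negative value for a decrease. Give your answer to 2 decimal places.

-4.80

Before the shock: 65 - 6p = 4p - 15 ⇒ 80 = 10p ⇒ p = 8, Q = 17.
Since buyers pay the price plus the tax, the effective demand curve becomes Qd = 53 - 6p.
Setting them equal: 53 - 6p = 4p - 15 → 68 = 10p, so p = 6.8 and Q = 12.2.
ΔQ = 12.2 − 17 = -4.80.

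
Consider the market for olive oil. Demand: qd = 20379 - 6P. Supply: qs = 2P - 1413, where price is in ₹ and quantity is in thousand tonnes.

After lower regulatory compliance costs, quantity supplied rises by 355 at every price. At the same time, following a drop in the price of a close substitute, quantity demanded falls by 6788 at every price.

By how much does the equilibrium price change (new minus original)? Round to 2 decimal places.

-892.88

Original equilibrium: 20379 - 6P = 2P - 1413 gives 21792 = 8P, so P = 2724 and q = 4035.
The shock moves the curves to qd = 13591 - 6P and qs = 2P - 1058.
Setting them equal: 13591 - 6P = 2P - 1058 → 14649 = 8P, so P = 1831.125 and q = 2604.25.
ΔP = 1831.125 − 2724 = -892.88.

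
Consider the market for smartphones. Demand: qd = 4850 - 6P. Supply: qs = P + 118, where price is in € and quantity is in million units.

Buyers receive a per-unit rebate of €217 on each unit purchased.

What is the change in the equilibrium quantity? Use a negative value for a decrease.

Before the shock: 4850 - 6P = P + 118 ⇒ 4732 = 7P ⇒ P = 676, q = 794.
Since buyers' out-of-pocket price is the market price minus the rebate, the effective demand curve becomes qd = 6152 - 6P.
Equate the new curves: 6152 - 6P = P + 118, giving 6034 = 7P, P = 862, q = 980.
Δq = 980 − 794 = +186.

+186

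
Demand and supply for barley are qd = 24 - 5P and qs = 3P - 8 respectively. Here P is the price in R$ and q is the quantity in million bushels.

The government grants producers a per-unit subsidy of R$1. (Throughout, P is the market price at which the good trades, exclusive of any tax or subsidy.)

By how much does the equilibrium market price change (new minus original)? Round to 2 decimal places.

-0.38

Solve the original market: 24 - 5P = 3P - 8, hence P = 4 and q = 4.
Since sellers receive the price plus the subsidy, the effective supply curve becomes qs = 3P - 5.
Equate the new curves: 24 - 5P = 3P - 5, giving 29 = 8P, P = 3.625, q = 5.875.
ΔP = 3.625 − 4 = -0.38.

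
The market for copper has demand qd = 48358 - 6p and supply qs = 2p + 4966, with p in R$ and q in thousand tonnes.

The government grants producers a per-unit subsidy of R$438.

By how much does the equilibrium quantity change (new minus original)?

Solve the original market: 48358 - 6p = 2p + 4966, hence p = 5424 and q = 15814.
Since sellers receive the price plus the subsidy, the effective supply curve becomes qs = 2p + 5842.
Clearing the new market: 48358 - 6p = 2p + 5842, so p = 5314.5 and q = 16471.
Δq = 16471 − 15814 = +657.

+657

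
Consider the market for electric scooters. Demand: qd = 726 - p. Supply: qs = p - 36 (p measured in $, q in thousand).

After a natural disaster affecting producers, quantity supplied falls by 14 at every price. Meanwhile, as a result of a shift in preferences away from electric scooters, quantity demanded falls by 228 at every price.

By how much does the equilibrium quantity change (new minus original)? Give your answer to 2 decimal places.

Initially, 726 - p = p - 36, so 762 = 2p and p = 381, q = 345.
The shock moves the curves to qd = 498 - p and qs = p - 50.
Clearing the new market: 498 - p = p - 50, so p = 274 and q = 224.
Δq = 224 − 345 = -121.00.

-121.00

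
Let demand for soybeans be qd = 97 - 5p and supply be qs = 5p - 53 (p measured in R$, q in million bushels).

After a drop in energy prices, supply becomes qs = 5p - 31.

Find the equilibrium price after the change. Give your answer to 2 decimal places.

12.80

Before the shock: 97 - 5p = 5p - 53 ⇒ 150 = 10p ⇒ p = 15, q = 22.
With the change applied: demand qd = 97 - 5p, supply qs = 5p - 31.
New equilibrium: 97 - 5p = 5p - 31 ⇒ 128 = 10p ⇒ p = 12.8, q = 33.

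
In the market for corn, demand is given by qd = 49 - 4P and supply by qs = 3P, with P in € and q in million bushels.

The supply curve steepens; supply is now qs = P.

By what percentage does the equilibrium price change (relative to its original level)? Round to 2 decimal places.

Solve the original market: 49 - 4P = 3P, hence P = 7 and q = 21.
With the change applied: demand qd = 49 - 4P, supply qs = P.
Clearing the new market: 49 - 4P = P, so P = 9.8 and q = 9.8.
%ΔP = (9.8 − 7) / 7 × 100 = +40.00%.

+40.00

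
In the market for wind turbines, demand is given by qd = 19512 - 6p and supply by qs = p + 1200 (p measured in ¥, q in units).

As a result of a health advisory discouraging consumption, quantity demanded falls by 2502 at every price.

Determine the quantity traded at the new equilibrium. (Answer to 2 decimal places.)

Original equilibrium: 19512 - 6p = p + 1200 gives 18312 = 7p, so p = 2616 and q = 3816.
The shock moves the curves to qd = 17010 - 6p and qs = p + 1200.
Equate the new curves: 17010 - 6p = p + 1200, giving 15810 = 7p, p = 15810/7 ≈ 2258.5714, q = 24210/7 ≈ 3458.5714.

3458.57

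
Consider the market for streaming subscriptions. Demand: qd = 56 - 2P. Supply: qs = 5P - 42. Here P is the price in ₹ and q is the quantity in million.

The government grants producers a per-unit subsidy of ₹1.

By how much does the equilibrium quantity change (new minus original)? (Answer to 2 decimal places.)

Solve the original market: 56 - 2P = 5P - 42, hence P = 14 and q = 28.
Since sellers receive the price plus the subsidy, the effective supply curve becomes qs = 5P - 37.
New equilibrium: 56 - 2P = 5P - 37 ⇒ 93 = 7P ⇒ P = 93/7 ≈ 13.2857, q = 206/7 ≈ 29.4286.
Δq = 29.4286 − 28 = +1.43.

+1.43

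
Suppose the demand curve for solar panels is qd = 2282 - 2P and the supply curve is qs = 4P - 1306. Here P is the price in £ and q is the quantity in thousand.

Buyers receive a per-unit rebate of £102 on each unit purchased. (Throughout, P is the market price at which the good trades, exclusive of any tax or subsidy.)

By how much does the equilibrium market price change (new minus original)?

Original equilibrium: 2282 - 2P = 4P - 1306 gives 3588 = 6P, so P = 598 and q = 1086.
Since buyers' out-of-pocket price is the market price minus the rebate, the effective demand curve becomes qd = 2486 - 2P.
Clearing the new market: 2486 - 2P = 4P - 1306, so P = 632 and q = 1222.
ΔP = 632 − 598 = +34.

+34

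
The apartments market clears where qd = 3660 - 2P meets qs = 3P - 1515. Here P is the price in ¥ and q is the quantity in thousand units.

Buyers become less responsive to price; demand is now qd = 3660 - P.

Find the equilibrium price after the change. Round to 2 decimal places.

1293.75

Solve the original market: 3660 - 2P = 3P - 1515, hence P = 1035 and q = 1590.
After the shift, demand is qd = 3660 - P and supply is qs = 3P - 1515.
Setting them equal: 3660 - P = 3P - 1515 → 5175 = 4P, so P = 1293.75 and q = 2366.25.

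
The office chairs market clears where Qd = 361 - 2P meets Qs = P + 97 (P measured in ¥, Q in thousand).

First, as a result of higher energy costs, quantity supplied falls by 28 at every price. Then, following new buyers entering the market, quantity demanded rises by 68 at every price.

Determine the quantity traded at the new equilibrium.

189

Before the shock: 361 - 2P = P + 97 ⇒ 264 = 3P ⇒ P = 88, Q = 185.
The shock moves the curves to Qd = 429 - 2P and Qs = P + 69.
Clearing the new market: 429 - 2P = P + 69, so P = 120 and Q = 189.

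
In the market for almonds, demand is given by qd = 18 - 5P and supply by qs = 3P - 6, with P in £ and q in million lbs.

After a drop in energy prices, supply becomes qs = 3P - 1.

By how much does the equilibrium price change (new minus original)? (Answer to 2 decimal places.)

-0.63

Solve the original market: 18 - 5P = 3P - 6, hence P = 3 and q = 3.
The shock moves the curves to qd = 18 - 5P and qs = 3P - 1.
Equate the new curves: 18 - 5P = 3P - 1, giving 19 = 8P, P = 2.375, q = 6.125.
ΔP = 2.375 − 3 = -0.63.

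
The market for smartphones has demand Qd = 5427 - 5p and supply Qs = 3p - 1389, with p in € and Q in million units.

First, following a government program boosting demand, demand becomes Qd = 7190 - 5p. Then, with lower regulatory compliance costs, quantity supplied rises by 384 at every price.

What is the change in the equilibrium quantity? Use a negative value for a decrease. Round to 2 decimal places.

+901.13

Initially, 5427 - 5p = 3p - 1389, so 6816 = 8p and p = 852, Q = 1167.
With the change applied: demand Qd = 7190 - 5p, supply Qs = 3p - 1005.
New equilibrium: 7190 - 5p = 3p - 1005 ⇒ 8195 = 8p ⇒ p = 1024.375, Q = 2068.125.
ΔQ = 2068.125 − 1167 = +901.13.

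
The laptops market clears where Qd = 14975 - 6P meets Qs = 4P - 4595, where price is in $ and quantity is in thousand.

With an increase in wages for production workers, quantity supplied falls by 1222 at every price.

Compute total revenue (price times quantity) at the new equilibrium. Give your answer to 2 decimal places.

Before the shock: 14975 - 6P = 4P - 4595 ⇒ 19570 = 10P ⇒ P = 1957, Q = 3233.
The new curves are Qd = 14975 - 6P (demand) and Qs = 4P - 5817 (supply).
Setting them equal: 14975 - 6P = 4P - 5817 → 20792 = 10P, so P = 2079.2 and Q = 2499.8.
New expenditure = 2079.2 × 2499.8 = 5197584.16.

5197584.16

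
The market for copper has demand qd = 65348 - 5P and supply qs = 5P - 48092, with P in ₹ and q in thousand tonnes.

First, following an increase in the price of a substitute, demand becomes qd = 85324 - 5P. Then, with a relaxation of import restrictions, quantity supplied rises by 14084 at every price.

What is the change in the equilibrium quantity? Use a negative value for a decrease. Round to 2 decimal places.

Original equilibrium: 65348 - 5P = 5P - 48092 gives 113440 = 10P, so P = 11344 and q = 8628.
With the change applied: demand qd = 85324 - 5P, supply qs = 5P - 34008.
Setting them equal: 85324 - 5P = 5P - 34008 → 119332 = 10P, so P = 11933.2 and q = 25658.
Δq = 25658 − 8628 = +17030.00.

+17030.00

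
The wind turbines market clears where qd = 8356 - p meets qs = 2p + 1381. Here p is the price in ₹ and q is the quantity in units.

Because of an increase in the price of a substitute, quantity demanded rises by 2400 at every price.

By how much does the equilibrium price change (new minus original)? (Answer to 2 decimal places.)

Solve the original market: 8356 - p = 2p + 1381, hence p = 2325 and q = 6031.
With the change applied: demand qd = 10756 - p, supply qs = 2p + 1381.
Setting them equal: 10756 - p = 2p + 1381 → 9375 = 3p, so p = 3125 and q = 7631.
Δp = 3125 − 2325 = +800.00.

+800.00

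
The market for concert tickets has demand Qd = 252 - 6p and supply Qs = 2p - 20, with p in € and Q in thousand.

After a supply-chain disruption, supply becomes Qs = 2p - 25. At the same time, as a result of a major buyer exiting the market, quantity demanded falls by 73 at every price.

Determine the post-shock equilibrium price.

25.5

Original equilibrium: 252 - 6p = 2p - 20 gives 272 = 8p, so p = 34 and Q = 48.
After the shift, demand is Qd = 179 - 6p and supply is Qs = 2p - 25.
Equate the new curves: 179 - 6p = 2p - 25, giving 204 = 8p, p = 25.5, Q = 26.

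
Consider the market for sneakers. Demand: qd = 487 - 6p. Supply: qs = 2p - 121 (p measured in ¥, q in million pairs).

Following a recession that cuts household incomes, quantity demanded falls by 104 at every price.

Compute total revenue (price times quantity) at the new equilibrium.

Solve the original market: 487 - 6p = 2p - 121, hence p = 76 and q = 31.
With the change applied: demand qd = 383 - 6p, supply qs = 2p - 121.
Clearing the new market: 383 - 6p = 2p - 121, so p = 63 and q = 5.
New expenditure = 63 × 5 = 315.

315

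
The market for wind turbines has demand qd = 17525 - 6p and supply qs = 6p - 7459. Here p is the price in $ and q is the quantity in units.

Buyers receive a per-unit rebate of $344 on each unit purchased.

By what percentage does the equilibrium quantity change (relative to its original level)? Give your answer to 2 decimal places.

+20.50

Initially, 17525 - 6p = 6p - 7459, so 24984 = 12p and p = 2082, q = 5033.
Since buyers' out-of-pocket price is the market price minus the rebate, the effective demand curve becomes qd = 19589 - 6p.
New equilibrium: 19589 - 6p = 6p - 7459 ⇒ 27048 = 12p ⇒ p = 2254, q = 6065.
%Δq = (6065 − 5033) / 5033 × 100 = +20.50%.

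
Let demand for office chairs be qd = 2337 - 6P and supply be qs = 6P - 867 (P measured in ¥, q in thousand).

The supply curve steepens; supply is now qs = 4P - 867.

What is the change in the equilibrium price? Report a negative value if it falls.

+53.4

Solve the original market: 2337 - 6P = 6P - 867, hence P = 267 and q = 735.
After the shift, demand is qd = 2337 - 6P and supply is qs = 4P - 867.
Equate the new curves: 2337 - 6P = 4P - 867, giving 3204 = 10P, P = 320.4, q = 414.6.
ΔP = 320.4 − 267 = +53.4.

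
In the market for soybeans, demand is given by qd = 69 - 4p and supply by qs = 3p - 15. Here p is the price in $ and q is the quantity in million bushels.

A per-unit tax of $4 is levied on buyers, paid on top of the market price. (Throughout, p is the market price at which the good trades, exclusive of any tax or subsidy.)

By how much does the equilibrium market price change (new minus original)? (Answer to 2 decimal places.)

-2.29

Initially, 69 - 4p = 3p - 15, so 84 = 7p and p = 12, q = 21.
Since buyers pay the price plus the tax, the effective demand curve becomes qd = 53 - 4p.
New equilibrium: 53 - 4p = 3p - 15 ⇒ 68 = 7p ⇒ p = 68/7 ≈ 9.7143, q = 99/7 ≈ 14.1429.
Δp = 9.7143 − 12 = -2.29.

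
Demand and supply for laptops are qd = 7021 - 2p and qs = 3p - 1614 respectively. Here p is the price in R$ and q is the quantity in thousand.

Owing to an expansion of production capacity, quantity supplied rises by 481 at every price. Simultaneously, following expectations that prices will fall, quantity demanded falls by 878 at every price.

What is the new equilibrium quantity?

Original equilibrium: 7021 - 2p = 3p - 1614 gives 8635 = 5p, so p = 1727 and q = 3567.
The shock moves the curves to qd = 6143 - 2p and qs = 3p - 1133.
Equate the new curves: 6143 - 2p = 3p - 1133, giving 7276 = 5p, p = 1455.2, q = 3232.6.

3232.6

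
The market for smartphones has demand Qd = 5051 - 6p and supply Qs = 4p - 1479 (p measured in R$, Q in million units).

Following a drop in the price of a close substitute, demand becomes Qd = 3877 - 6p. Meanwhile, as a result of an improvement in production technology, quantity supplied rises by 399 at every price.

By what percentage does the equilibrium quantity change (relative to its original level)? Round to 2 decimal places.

Original equilibrium: 5051 - 6p = 4p - 1479 gives 6530 = 10p, so p = 653 and Q = 1133.
The shock moves the curves to Qd = 3877 - 6p and Qs = 4p - 1080.
New equilibrium: 3877 - 6p = 4p - 1080 ⇒ 4957 = 10p ⇒ p = 495.7, Q = 902.8.
%ΔQ = (902.8 − 1133) / 1133 × 100 = -20.32%.

-20.32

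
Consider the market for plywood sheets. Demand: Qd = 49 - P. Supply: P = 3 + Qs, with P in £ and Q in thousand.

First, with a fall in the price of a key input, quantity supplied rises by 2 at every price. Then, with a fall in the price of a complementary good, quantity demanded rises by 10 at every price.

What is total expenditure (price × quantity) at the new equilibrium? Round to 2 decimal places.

Original equilibrium: 49 - P = P - 3 gives 52 = 2P, so P = 26 and Q = 23.
The shock moves the curves to Qd = 59 - P and Qs = P - 1.
New equilibrium: 59 - P = P - 1 ⇒ 60 = 2P ⇒ P = 30, Q = 29.
New expenditure = 30 × 29 = 870.00.

870.00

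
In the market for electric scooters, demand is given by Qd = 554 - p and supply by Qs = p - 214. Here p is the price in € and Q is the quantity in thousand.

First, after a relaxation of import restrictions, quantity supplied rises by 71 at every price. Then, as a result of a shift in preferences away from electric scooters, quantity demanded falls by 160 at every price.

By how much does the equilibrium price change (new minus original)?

Before the shock: 554 - p = p - 214 ⇒ 768 = 2p ⇒ p = 384, Q = 170.
With the change applied: demand Qd = 394 - p, supply Qs = p - 143.
Setting them equal: 394 - p = p - 143 → 537 = 2p, so p = 268.5 and Q = 125.5.
Δp = 268.5 − 384 = -115.5.

-115.5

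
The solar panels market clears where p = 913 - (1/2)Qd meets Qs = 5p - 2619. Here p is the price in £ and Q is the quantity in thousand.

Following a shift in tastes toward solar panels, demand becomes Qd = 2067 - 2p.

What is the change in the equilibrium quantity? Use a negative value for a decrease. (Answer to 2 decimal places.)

Before the shock: 1826 - 2p = 5p - 2619 ⇒ 4445 = 7p ⇒ p = 635, Q = 556.
With the change applied: demand Qd = 2067 - 2p, supply Qs = 5p - 2619.
Setting them equal: 2067 - 2p = 5p - 2619 → 4686 = 7p, so p = 4686/7 ≈ 669.4286 and Q = 5097/7 ≈ 728.1429.
ΔQ = 728.1429 − 556 = +172.14.

+172.14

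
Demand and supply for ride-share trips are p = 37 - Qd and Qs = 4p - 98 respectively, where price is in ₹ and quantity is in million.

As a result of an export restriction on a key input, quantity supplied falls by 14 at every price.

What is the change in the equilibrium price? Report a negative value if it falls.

Original equilibrium: 37 - p = 4p - 98 gives 135 = 5p, so p = 27 and Q = 10.
After the shift, demand is Qd = 37 - p and supply is Qs = 4p - 112.
Setting them equal: 37 - p = 4p - 112 → 149 = 5p, so p = 29.8 and Q = 7.2.
Δp = 29.8 − 27 = +2.8.

+2.8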